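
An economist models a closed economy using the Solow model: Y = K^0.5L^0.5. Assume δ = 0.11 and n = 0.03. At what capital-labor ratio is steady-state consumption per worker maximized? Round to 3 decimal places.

n + δ = 0.03 + 0.11 = 0.14.
At the golden rule the marginal product of capital equals n+δ: 0.5·k^(0.5−1) = 0.14. Solving, k_gold = (0.5/0.14)^(1/0.5) ≈ 12.7551.

k_gold ≈ 12.755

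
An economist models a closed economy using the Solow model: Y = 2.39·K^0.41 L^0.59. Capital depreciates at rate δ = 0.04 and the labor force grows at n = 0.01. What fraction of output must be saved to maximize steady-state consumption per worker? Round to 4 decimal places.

s_gold = 0.4100

n + δ = 0.01 + 0.04 = 0.05.
At the golden rule MPK = n+δ, and in any Cobb-Douglas steady state s = (n+δ)·k/y = MPK·k/y = capital's share 0.41.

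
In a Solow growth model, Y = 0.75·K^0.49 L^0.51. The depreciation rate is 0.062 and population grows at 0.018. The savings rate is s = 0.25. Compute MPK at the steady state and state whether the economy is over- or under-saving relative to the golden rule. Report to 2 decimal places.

under-saving; MPK ≈ 0.16

Capital per worker breaks even when investment replaces (n + δ)·k; here n + δ = 0.08.
Steady-state k*: s·A·k^0.49 = 0.08·k gives k* = (0.25·0.75/0.08)^(1/0.51) ≈ 5.3127.
MPK = 0.49·0.75·5.3127^(-0.51) ≈ 0.1568.
MPK > n+δ = 0.08, so the economy is dynamically efficient (under-saving).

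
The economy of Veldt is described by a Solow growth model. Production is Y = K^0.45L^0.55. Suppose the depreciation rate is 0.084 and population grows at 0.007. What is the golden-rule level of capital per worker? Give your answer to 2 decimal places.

k_gold ≈ 18.29

Capital per worker breaks even when investment replaces (n + δ)·k; here n + δ = 0.091.
At the golden rule the marginal product of capital equals n+δ: 0.45·k^(0.45−1) = 0.091. Solving, k_gold = (0.45/0.091)^(1/0.55) ≈ 18.2864.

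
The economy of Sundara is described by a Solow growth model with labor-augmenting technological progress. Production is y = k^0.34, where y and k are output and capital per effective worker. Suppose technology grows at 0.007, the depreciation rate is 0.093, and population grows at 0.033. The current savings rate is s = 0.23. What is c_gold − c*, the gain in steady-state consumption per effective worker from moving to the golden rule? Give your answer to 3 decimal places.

The effective depreciation rate is n + g + δ = 0.033 + 0.007 + 0.093 = 0.133.
Current steady state (s = 0.23): k* = (0.23/0.133)^(1/0.66) ≈ 2.2931, y* = 2.2931^0.34 ≈ 1.3260, c* = (1−0.23)·1.3260 ≈ 1.0210.
Maximizing c = f(k) − (n+g+δ)·k gives f'(k) = n+g+δ, i.e. 0.34·k^(0.34−1) = 0.133, so k_gold = (0.34/0.133)^(1/0.66) ≈ 4.1459.
y_gold = 4.1459^0.34 ≈ 1.6218, c_gold = y_gold − 0.133·k_gold ≈ 1.0704.
Gain: Δc = 1.0704 − 1.0210 ≈ 0.0494.

Δc ≈ 0.049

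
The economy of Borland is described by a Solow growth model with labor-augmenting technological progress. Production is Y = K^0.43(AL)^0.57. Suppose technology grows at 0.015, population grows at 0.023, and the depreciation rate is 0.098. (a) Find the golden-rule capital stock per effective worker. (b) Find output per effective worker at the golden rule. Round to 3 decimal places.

(a) k_gold ≈ 7.535; (b) y_gold ≈ 2.383

Capital per effective worker breaks even when investment replaces (n + g + δ)·k; here n + g + δ = 0.136.
Setting f'(k) = n+g+δ gives 0.43·k^(0.43−1) = 0.136, hence k_gold = (0.43/0.136)^(1/0.57) ≈ 7.5348.
y_gold = 7.5348^0.43 ≈ 2.3831.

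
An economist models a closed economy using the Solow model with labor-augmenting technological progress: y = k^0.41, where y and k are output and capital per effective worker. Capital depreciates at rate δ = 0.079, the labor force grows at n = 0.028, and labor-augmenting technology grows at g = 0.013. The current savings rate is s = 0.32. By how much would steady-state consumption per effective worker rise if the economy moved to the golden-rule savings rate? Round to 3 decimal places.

n + g + δ = 0.028 + 0.013 + 0.079 = 0.12.
Current steady state (s = 0.32): k* = (0.32/0.12)^(1/0.59) ≈ 5.2721, y* = 5.2721^0.41 ≈ 1.9770, c* = (1−0.32)·1.9770 ≈ 1.3444.
At the golden rule the marginal product of capital equals n+g+δ: 0.41·k^(0.41−1) = 0.12. Solving, k_gold = (0.41/0.12)^(1/0.59) ≈ 8.0244.
y_gold = 8.0244^0.41 ≈ 2.3486, c_gold = y_gold − 0.12·k_gold ≈ 1.3857.
Gain: Δc = 1.3857 − 1.3444 ≈ 0.0413.

Δc ≈ 0.041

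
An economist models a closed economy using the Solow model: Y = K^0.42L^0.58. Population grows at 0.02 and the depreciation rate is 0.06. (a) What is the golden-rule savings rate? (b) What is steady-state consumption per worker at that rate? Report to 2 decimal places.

The effective depreciation rate is n + δ = 0.02 + 0.06 = 0.08.
For Cobb-Douglas, s_gold equals capital's share: s_gold = 0.42.
Golden rule sets MPK = n+δ: 0.42·k^(0.42−1) = 0.08, so k_gold = (0.42/0.08)^(1/0.58) ≈ 17.4443.
y_gold = 17.4443^0.42 ≈ 3.3227; c_gold = (1−0.42)·y_gold ≈ 1.9272.

(a) s_gold = 0.42; (b) c_gold ≈ 1.93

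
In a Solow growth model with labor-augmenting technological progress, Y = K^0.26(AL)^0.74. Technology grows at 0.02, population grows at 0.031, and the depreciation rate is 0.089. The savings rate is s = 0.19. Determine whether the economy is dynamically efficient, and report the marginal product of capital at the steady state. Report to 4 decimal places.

Capital per effective worker breaks even when investment replaces (n + g + δ)·k; here n + g + δ = 0.14.
Steady-state k*: s·k^0.26 = 0.14·k gives k* = (0.19/0.14)^(1/0.74) ≈ 1.5109.
MPK = 0.26·1.5109^(-0.74) ≈ 0.1916.
MPK > n+g+δ = 0.14, so the economy is dynamically efficient (under-saving).

dynamically efficient; MPK ≈ 0.1916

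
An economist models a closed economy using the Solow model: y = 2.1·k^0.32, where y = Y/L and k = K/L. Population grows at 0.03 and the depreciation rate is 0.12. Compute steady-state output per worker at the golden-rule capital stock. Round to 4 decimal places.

The effective depreciation rate is n + δ = 0.03 + 0.12 = 0.15.
Golden rule sets MPK = n+δ: 0.32·2.1·k^(0.32−1) = 0.15, so k_gold = (0.32·2.1/0.15)^(1/0.68) ≈ 9.0732.
Output: y_gold = 2.1·k_gold^0.32 = 2.1·9.0732^0.32 ≈ 4.2531.

y_gold ≈ 4.2531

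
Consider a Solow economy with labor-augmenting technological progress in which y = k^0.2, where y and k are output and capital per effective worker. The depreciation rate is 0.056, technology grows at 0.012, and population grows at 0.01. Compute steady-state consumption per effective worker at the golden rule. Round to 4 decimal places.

Break-even investment rate: n + g + δ = 0.01 + 0.012 + 0.056 = 0.078.
Golden rule sets MPK = n+g+δ: 0.2·k^(0.2−1) = 0.078, so k_gold = (0.2/0.078)^(1/0.8) ≈ 3.2447.
y_gold = 3.2447^0.2 ≈ 1.2654.
c_gold = y_gold − (n+g+δ)·k_gold = 1.2654 − 0.078·3.2447 ≈ 1.0123.

c_gold ≈ 1.0123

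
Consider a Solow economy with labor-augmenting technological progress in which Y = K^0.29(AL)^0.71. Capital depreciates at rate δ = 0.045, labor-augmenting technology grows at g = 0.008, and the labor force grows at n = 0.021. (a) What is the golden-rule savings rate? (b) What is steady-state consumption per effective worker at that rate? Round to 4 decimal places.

n + g + δ = 0.021 + 0.008 + 0.045 = 0.074.
For Cobb-Douglas, s_gold equals capital's share: s_gold = 0.29.
At the golden rule the marginal product of capital equals n+g+δ: 0.29·k^(0.29−1) = 0.074. Solving, k_gold = (0.29/0.074)^(1/0.71) ≈ 6.8461.
y_gold = 6.8461^0.29 ≈ 1.7469; c_gold = (1−0.29)·y_gold ≈ 1.2403.

(a) s_gold = 0.2900; (b) c_gold ≈ 1.2403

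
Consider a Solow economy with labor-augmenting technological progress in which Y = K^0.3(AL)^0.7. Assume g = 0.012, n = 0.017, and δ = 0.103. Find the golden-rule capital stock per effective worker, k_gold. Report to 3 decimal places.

n + g + δ = 0.017 + 0.012 + 0.103 = 0.132.
Setting f'(k) = n+g+δ gives 0.3·k^(0.3−1) = 0.132, hence k_gold = (0.3/0.132)^(1/0.7) ≈ 3.2311.

k_gold ≈ 3.231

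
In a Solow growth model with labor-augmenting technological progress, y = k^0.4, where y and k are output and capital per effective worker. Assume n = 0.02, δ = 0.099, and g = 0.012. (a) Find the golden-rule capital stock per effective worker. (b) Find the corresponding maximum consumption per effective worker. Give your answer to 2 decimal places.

(a) k_gold ≈ 6.43; (b) c_gold ≈ 1.26

n + g + δ = 0.02 + 0.012 + 0.099 = 0.131.
Maximizing c = f(k) − (n+g+δ)·k gives f'(k) = n+g+δ, i.e. 0.4·k^(0.4−1) = 0.131, so k_gold = (0.4/0.131)^(1/0.6) ≈ 6.4266.
y_gold = 6.4266^0.4 ≈ 2.1047; c_gold = y_gold − 0.131·k_gold ≈ 1.2628.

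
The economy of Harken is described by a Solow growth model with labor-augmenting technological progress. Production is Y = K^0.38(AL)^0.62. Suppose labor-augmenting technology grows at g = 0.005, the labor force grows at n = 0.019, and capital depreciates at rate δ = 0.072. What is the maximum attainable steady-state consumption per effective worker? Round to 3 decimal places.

Capital per effective worker breaks even when investment replaces (n + g + δ)·k; here n + g + δ = 0.096.
Golden rule sets MPK = n+g+δ: 0.38·k^(0.38−1) = 0.096, so k_gold = (0.38/0.096)^(1/0.62) ≈ 9.1988.
y_gold = 9.1988^0.38 ≈ 2.3239.
c_gold = y_gold − (n+g+δ)·k_gold = 2.3239 − 0.096·9.1988 ≈ 1.4408.

c_gold ≈ 1.441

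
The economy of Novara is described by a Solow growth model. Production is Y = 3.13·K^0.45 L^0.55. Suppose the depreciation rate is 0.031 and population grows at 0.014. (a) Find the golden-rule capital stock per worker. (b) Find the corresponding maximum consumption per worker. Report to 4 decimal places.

The effective depreciation rate is n + δ = 0.014 + 0.031 = 0.045.
Golden rule sets MPK = n+δ: 0.45·3.13·k^(0.45−1) = 0.045, so k_gold = (0.45·3.13/0.045)^(1/0.55) ≈ 523.8073.
y_gold = 3.13·523.8073^0.45 ≈ 52.3807; c_gold = y_gold − 0.045·k_gold ≈ 28.8094.

(a) k_gold ≈ 523.8073; (b) c_gold ≈ 28.8094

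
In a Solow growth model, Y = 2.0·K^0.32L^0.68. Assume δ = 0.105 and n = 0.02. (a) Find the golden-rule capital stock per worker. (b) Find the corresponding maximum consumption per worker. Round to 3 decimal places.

(a) k_gold ≈ 11.042; (b) c_gold ≈ 2.933

Capital per worker breaks even when investment replaces (n + δ)·k; here n + δ = 0.125.
Maximizing c = f(k) − (n+δ)·k gives f'(k) = n+δ, i.e. 0.32·2.0·k^(0.32−1) = 0.125, so k_gold = (0.32·2.0/0.125)^(1/0.68) ≈ 11.0419.
y_gold = 2.0·11.0419^0.32 ≈ 4.3132; c_gold = y_gold − 0.125·k_gold ≈ 2.9330.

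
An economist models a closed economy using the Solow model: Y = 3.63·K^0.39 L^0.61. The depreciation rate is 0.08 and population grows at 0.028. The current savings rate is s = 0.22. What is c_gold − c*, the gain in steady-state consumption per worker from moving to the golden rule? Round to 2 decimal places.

Δc ≈ 1.30

n + δ = 0.028 + 0.08 = 0.108.
Current steady state (s = 0.22): k* = (0.22·3.63/0.108)^(1/0.61) ≈ 26.5727, y* = 3.63·26.5727^0.39 ≈ 13.0448, c* = (1−0.22)·13.0448 ≈ 10.1749.
Maximizing c = f(k) − (n+δ)·k gives f'(k) = n+δ, i.e. 0.39·3.63·k^(0.39−1) = 0.108, so k_gold = (0.39·3.63/0.108)^(1/0.61) ≈ 67.9274.
y_gold = 3.63·67.9274^0.39 ≈ 18.8107, c_gold = y_gold − 0.108·k_gold ≈ 11.4745.
Gain: Δc = 11.4745 − 10.1749 ≈ 1.2996.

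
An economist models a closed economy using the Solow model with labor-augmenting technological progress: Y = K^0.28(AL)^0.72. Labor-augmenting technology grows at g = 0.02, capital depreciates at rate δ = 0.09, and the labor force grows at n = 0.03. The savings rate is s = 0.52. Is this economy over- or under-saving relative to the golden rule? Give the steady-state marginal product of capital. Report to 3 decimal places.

over-saving; MPK ≈ 0.075

n + g + δ = 0.03 + 0.02 + 0.09 = 0.14.
Steady-state k*: s·k^0.28 = 0.14·k gives k* = (0.52/0.14)^(1/0.72) ≈ 6.1872.
MPK = 0.28·6.1872^(-0.72) ≈ 0.0754.
MPK < n+g+δ = 0.14, so the economy is dynamically inefficient (over-saving).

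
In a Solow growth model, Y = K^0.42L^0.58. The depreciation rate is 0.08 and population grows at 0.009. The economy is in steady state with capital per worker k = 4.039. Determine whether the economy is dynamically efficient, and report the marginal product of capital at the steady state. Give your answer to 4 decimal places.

The effective depreciation rate is n + δ = 0.009 + 0.08 = 0.089.
MPK = 0.42·k^(0.42−1) = 0.42·4.039^(-0.58) ≈ 0.1869.
MPK > 0.089, so the economy is dynamically efficient (under-saving).

dynamically efficient; MPK ≈ 0.1869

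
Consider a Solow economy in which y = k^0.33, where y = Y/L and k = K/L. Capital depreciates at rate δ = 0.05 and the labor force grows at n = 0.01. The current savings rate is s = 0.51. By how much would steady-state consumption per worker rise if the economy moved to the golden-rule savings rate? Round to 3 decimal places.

Δc ≈ 0.145

n + δ = 0.01 + 0.05 = 0.06.
Current steady state (s = 0.51): k* = (0.51/0.06)^(1/0.67) ≈ 24.3889, y* = 24.3889^0.33 ≈ 2.8693, c* = (1−0.51)·2.8693 ≈ 1.4059.
Golden rule sets MPK = n+δ: 0.33·k^(0.33−1) = 0.06, so k_gold = (0.33/0.06)^(1/0.67) ≈ 12.7356.
y_gold = 12.7356^0.33 ≈ 2.3156, c_gold = y_gold − 0.06·k_gold ≈ 1.5514.
Gain: Δc = 1.5514 − 1.4059 ≈ 0.1455.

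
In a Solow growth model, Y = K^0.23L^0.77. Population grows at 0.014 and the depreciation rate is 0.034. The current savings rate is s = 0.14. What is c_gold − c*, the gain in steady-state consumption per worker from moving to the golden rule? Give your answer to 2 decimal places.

Δc ≈ 0.05

The effective depreciation rate is n + δ = 0.014 + 0.034 = 0.048.
Current steady state (s = 0.14): k* = (0.14/0.048)^(1/0.77) ≈ 4.0156, y* = 4.0156^0.23 ≈ 1.3768, c* = (1−0.14)·1.3768 ≈ 1.1840.
At the golden rule the marginal product of capital equals n+δ: 0.23·k^(0.23−1) = 0.048. Solving, k_gold = (0.23/0.048)^(1/0.77) ≈ 7.6515.
y_gold = 7.6515^0.23 ≈ 1.5968, c_gold = y_gold − 0.048·k_gold ≈ 1.2296.
Gain: Δc = 1.2296 − 1.1840 ≈ 0.0455.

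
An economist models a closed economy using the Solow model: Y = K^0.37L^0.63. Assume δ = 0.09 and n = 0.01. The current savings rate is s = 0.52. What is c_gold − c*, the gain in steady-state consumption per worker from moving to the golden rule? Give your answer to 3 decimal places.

Δc ≈ 0.094

n + δ = 0.01 + 0.09 = 0.1.
Current steady state (s = 0.52): k* = (0.52/0.1)^(1/0.63) ≈ 13.6935, y* = 13.6935^0.37 ≈ 2.6334, c* = (1−0.52)·2.6334 ≈ 1.2640.
At the golden rule the marginal product of capital equals n+δ: 0.37·k^(0.37−1) = 0.1. Solving, k_gold = (0.37/0.1)^(1/0.63) ≈ 7.9782.
y_gold = 7.9782^0.37 ≈ 2.1563, c_gold = y_gold − 0.1·k_gold ≈ 1.3585.
Gain: Δc = 1.3585 − 1.2640 ≈ 0.0944.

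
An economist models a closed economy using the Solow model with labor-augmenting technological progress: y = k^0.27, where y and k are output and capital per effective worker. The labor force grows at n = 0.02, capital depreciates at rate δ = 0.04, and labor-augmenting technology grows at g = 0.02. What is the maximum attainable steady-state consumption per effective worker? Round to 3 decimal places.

Break-even investment rate: n + g + δ = 0.02 + 0.02 + 0.04 = 0.08.
At the golden rule the marginal product of capital equals n+g+δ: 0.27·k^(0.27−1) = 0.08. Solving, k_gold = (0.27/0.08)^(1/0.73) ≈ 5.2925.
y_gold = 5.2925^0.27 ≈ 1.5682.
c_gold = y_gold − (n+g+δ)·k_gold = 1.5682 − 0.08·5.2925 ≈ 1.1448.

c_gold ≈ 1.145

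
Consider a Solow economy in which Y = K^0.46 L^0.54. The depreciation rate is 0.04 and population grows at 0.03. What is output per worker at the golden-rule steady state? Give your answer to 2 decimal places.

y_gold ≈ 4.97

The effective depreciation rate is n + δ = 0.03 + 0.04 = 0.07.
Maximizing c = f(k) − (n+δ)·k gives f'(k) = n+δ, i.e. 0.46·k^(0.46−1) = 0.07, so k_gold = (0.46/0.07)^(1/0.54) ≈ 32.6727.
Output: y_gold = k_gold^0.46 = 32.6727^0.46 ≈ 4.9719.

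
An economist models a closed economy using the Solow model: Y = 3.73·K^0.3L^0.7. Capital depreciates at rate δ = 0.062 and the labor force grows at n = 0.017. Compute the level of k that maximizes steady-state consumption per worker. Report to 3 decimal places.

Capital per worker breaks even when investment replaces (n + δ)·k; here n + δ = 0.079.
Maximizing c = f(k) − (n+δ)·k gives f'(k) = n+δ, i.e. 0.3·3.73·k^(0.3−1) = 0.079, so k_gold = (0.3·3.73/0.079)^(1/0.7) ≈ 44.1139.

k_gold ≈ 44.114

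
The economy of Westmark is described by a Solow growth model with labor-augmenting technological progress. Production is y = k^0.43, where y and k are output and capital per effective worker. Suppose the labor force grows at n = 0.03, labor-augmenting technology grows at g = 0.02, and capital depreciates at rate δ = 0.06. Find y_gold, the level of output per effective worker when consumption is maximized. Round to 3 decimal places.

y_gold ≈ 2.797

Break-even investment rate: n + g + δ = 0.03 + 0.02 + 0.06 = 0.11.
Golden rule sets MPK = n+g+δ: 0.43·k^(0.43−1) = 0.11, so k_gold = (0.43/0.11)^(1/0.57) ≈ 10.9328.
Output: y_gold = k_gold^0.43 = 10.9328^0.43 ≈ 2.7968.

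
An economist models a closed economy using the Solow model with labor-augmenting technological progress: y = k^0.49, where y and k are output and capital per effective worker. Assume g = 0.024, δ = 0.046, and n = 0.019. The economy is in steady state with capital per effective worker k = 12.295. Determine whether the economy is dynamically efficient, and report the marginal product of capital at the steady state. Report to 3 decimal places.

The effective depreciation rate is n + g + δ = 0.019 + 0.024 + 0.046 = 0.089.
MPK = 0.49·k^(0.49−1) = 0.49·12.295^(-0.51) ≈ 0.1363.
MPK > 0.089, so the economy is dynamically efficient (under-saving).

dynamically efficient; MPK ≈ 0.136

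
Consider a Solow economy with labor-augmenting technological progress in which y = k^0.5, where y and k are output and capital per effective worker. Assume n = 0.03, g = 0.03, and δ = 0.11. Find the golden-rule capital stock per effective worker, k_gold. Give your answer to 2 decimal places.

The effective depreciation rate is n + g + δ = 0.03 + 0.03 + 0.11 = 0.17.
Golden rule sets MPK = n+g+δ: 0.5·k^(0.5−1) = 0.17, so k_gold = (0.5/0.17)^(1/0.5) ≈ 8.6505.

k_gold ≈ 8.65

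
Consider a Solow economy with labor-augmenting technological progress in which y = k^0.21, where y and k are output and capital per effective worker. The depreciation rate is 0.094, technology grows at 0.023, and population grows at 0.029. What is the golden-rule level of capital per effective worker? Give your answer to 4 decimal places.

k_gold ≈ 1.5843

The effective depreciation rate is n + g + δ = 0.029 + 0.023 + 0.094 = 0.146.
At the golden rule the marginal product of capital equals n+g+δ: 0.21·k^(0.21−1) = 0.146. Solving, k_gold = (0.21/0.146)^(1/0.79) ≈ 1.5843.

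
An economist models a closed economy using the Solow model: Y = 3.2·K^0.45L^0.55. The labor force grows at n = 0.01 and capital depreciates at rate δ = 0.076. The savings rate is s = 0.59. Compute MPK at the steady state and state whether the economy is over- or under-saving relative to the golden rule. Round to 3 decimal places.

Capital per worker breaks even when investment replaces (n + δ)·k; here n + δ = 0.086.
Steady-state k*: s·A·k^0.45 = 0.086·k gives k* = (0.59·3.2/0.086)^(1/0.55) ≈ 274.8510.
MPK = 0.45·3.2·274.8510^(-0.55) ≈ 0.0656.
MPK < n+δ = 0.086, so the economy is dynamically inefficient (over-saving).

over-saving; MPK ≈ 0.066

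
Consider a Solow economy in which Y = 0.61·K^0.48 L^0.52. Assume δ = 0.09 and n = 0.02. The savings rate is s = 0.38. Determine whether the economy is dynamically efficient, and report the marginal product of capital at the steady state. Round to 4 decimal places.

Capital per worker breaks even when investment replaces (n + δ)·k; here n + δ = 0.11.
Steady-state k*: s·A·k^0.48 = 0.11·k gives k* = (0.38·0.61/0.11)^(1/0.52) ≈ 4.1931.
MPK = 0.48·0.61·4.1931^(-0.52) ≈ 0.1389.
MPK > n+δ = 0.11, so the economy is dynamically efficient (under-saving).

dynamically efficient; MPK ≈ 0.1389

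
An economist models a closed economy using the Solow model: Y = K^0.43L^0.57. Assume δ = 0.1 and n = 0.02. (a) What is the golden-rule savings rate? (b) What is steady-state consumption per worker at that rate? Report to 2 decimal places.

(a) s_gold = 0.43; (b) c_gold ≈ 1.49

The effective depreciation rate is n + δ = 0.02 + 0.1 = 0.12.
For Cobb-Douglas, s_gold equals capital's share: s_gold = 0.43.
Maximizing c = f(k) − (n+δ)·k gives f'(k) = n+δ, i.e. 0.43·k^(0.43−1) = 0.12, so k_gold = (0.43/0.12)^(1/0.57) ≈ 9.3850.
y_gold = 9.3850^0.43 ≈ 2.6191; c_gold = (1−0.43)·y_gold ≈ 1.4929.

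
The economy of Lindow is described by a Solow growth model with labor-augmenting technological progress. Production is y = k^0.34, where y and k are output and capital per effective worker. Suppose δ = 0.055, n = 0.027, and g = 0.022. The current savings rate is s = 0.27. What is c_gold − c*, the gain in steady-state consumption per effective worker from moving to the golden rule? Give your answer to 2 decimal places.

The effective depreciation rate is n + g + δ = 0.027 + 0.022 + 0.055 = 0.104.
Current steady state (s = 0.27): k* = (0.27/0.104)^(1/0.66) ≈ 4.2440, y* = 4.2440^0.34 ≈ 1.6347, c* = (1−0.27)·1.6347 ≈ 1.1933.
At the golden rule the marginal product of capital equals n+g+δ: 0.34·k^(0.34−1) = 0.104. Solving, k_gold = (0.34/0.104)^(1/0.66) ≈ 6.0181.
y_gold = 6.0181^0.34 ≈ 1.8408, c_gold = y_gold − 0.104·k_gold ≈ 1.2150.
Gain: Δc = 1.2150 − 1.1933 ≈ 0.0216.

Δc ≈ 0.02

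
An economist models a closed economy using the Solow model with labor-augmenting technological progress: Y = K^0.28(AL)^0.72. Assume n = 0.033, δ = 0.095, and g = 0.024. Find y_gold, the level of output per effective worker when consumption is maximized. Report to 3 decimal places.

y_gold ≈ 1.268

Break-even investment rate: n + g + δ = 0.033 + 0.024 + 0.095 = 0.152.
Setting f'(k) = n+g+δ gives 0.28·k^(0.28−1) = 0.152, hence k_gold = (0.28/0.152)^(1/0.72) ≈ 2.3361.
Output: y_gold = k_gold^0.28 = 2.3361^0.28 ≈ 1.2682.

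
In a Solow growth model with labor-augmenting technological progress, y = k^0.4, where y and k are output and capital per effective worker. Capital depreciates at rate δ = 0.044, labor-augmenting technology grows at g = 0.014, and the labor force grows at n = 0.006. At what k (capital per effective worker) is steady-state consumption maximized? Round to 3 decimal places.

k_gold ≈ 21.206

n + g + δ = 0.006 + 0.014 + 0.044 = 0.064.
Setting f'(k) = n+g+δ gives 0.4·k^(0.4−1) = 0.064, hence k_gold = (0.4/0.064)^(1/0.6) ≈ 21.2064.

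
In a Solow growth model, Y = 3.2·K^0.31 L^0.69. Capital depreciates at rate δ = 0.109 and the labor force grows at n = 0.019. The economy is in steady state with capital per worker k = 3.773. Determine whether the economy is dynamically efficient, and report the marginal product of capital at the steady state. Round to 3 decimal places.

Capital per worker breaks even when investment replaces (n + δ)·k; here n + δ = 0.128.
MPK = 0.31·3.2·k^(0.31−1) = 0.31·3.2·3.773^(-0.69) ≈ 0.3968.
MPK > 0.128, so the economy is dynamically efficient (under-saving).

dynamically efficient; MPK ≈ 0.397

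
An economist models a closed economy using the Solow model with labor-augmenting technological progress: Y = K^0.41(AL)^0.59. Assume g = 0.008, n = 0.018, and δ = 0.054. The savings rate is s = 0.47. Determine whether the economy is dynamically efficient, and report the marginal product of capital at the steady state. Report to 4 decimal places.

The effective depreciation rate is n + g + δ = 0.018 + 0.008 + 0.054 = 0.08.
Steady-state k*: s·k^0.41 = 0.08·k gives k* = (0.47/0.08)^(1/0.59) ≈ 20.1096.
MPK = 0.41·20.1096^(-0.59) ≈ 0.0698.
MPK < n+g+δ = 0.08, so the economy is dynamically inefficient (over-saving).

dynamically inefficient; MPK ≈ 0.0698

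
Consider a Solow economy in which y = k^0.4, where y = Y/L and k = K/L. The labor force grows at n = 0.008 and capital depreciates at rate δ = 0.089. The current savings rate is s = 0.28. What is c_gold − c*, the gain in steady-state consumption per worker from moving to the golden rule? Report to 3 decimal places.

Δc ≈ 0.083

The effective depreciation rate is n + δ = 0.008 + 0.089 = 0.097.
Current steady state (s = 0.28): k* = (0.28/0.097)^(1/0.6) ≈ 5.8521, y* = 5.8521^0.4 ≈ 2.0273, c* = (1−0.28)·2.0273 ≈ 1.4597.
Golden rule sets MPK = n+δ: 0.4·k^(0.4−1) = 0.097, so k_gold = (0.4/0.097)^(1/0.6) ≈ 10.6043.
y_gold = 10.6043^0.4 ≈ 2.5715, c_gold = y_gold − 0.097·k_gold ≈ 1.5429.
Gain: Δc = 1.5429 − 1.4597 ≈ 0.0832.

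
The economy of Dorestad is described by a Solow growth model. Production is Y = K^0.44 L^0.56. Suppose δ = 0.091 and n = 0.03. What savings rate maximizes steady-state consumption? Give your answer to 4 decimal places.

s_gold = 0.4400

The effective depreciation rate is n + δ = 0.03 + 0.091 = 0.121.
At the golden rule MPK = n+δ, and in any Cobb-Douglas steady state s = (n+δ)·k/y = MPK·k/y = capital's share 0.44.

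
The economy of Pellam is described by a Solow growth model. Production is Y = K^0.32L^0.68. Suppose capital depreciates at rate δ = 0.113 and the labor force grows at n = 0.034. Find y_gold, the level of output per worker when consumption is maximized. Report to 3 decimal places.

y_gold ≈ 1.442

n + δ = 0.034 + 0.113 = 0.147.
Golden rule sets MPK = n+δ: 0.32·k^(0.32−1) = 0.147, so k_gold = (0.32/0.147)^(1/0.68) ≈ 3.1392.
Output: y_gold = k_gold^0.32 = 3.1392^0.32 ≈ 1.4420.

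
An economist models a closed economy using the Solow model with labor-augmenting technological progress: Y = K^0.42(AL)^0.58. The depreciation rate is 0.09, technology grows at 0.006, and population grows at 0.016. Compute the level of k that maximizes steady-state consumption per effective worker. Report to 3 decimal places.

Break-even investment rate: n + g + δ = 0.016 + 0.006 + 0.09 = 0.112.
Maximizing c = f(k) − (n+g+δ)·k gives f'(k) = n+g+δ, i.e. 0.42·k^(0.42−1) = 0.112, so k_gold = (0.42/0.112)^(1/0.58) ≈ 9.7658.

k_gold ≈ 9.766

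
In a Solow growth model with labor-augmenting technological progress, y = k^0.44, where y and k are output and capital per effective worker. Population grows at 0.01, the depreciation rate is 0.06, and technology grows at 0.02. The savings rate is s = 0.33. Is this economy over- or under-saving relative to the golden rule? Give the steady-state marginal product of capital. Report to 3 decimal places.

Break-even investment rate: n + g + δ = 0.01 + 0.02 + 0.06 = 0.09.
Steady-state k*: s·k^0.44 = 0.09·k gives k* = (0.33/0.09)^(1/0.56) ≈ 10.1772.
MPK = 0.44·10.1772^(-0.56) ≈ 0.1200.
MPK > n+g+δ = 0.09, so the economy is dynamically efficient (under-saving).

under-saving; MPK ≈ 0.120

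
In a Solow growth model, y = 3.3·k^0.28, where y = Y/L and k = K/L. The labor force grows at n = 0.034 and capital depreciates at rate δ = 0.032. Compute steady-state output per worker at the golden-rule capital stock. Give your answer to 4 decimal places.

y_gold ≈ 9.2094

Capital per worker breaks even when investment replaces (n + δ)·k; here n + δ = 0.066.
Maximizing c = f(k) − (n+δ)·k gives f'(k) = n+δ, i.e. 0.28·3.3·k^(0.28−1) = 0.066, so k_gold = (0.28·3.3/0.066)^(1/0.72) ≈ 39.0701.
Output: y_gold = 3.3·k_gold^0.28 = 3.3·39.0701^0.28 ≈ 9.2094.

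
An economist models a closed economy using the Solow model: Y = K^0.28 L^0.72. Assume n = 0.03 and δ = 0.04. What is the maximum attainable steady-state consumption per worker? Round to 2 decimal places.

Break-even investment rate: n + δ = 0.03 + 0.04 = 0.07.
Setting f'(k) = n+δ gives 0.28·k^(0.28−1) = 0.07, hence k_gold = (0.28/0.07)^(1/0.72) ≈ 6.8580.
y_gold = 6.8580^0.28 ≈ 1.7145.
c_gold = y_gold − (n+δ)·k_gold = 1.7145 − 0.07·6.8580 ≈ 1.2344.

c_gold ≈ 1.23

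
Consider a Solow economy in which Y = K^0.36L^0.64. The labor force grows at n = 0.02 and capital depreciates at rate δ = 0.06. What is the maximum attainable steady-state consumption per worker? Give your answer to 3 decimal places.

Break-even investment rate: n + δ = 0.02 + 0.06 = 0.08.
Setting f'(k) = n+δ gives 0.36·k^(0.36−1) = 0.08, hence k_gold = (0.36/0.08)^(1/0.64) ≈ 10.4868.
y_gold = 10.4868^0.36 ≈ 2.3304.
c_gold = y_gold − (n+δ)·k_gold = 2.3304 − 0.08·10.4868 ≈ 1.4915.

c_gold ≈ 1.491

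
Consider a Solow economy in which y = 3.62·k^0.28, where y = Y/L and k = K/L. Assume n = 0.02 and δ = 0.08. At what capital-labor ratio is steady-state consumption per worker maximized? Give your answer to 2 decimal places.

k_gold ≈ 24.95

Break-even investment rate: n + δ = 0.02 + 0.08 = 0.1.
Golden rule sets MPK = n+δ: 0.28·3.62·k^(0.28−1) = 0.1, so k_gold = (0.28·3.62/0.1)^(1/0.72) ≈ 24.9481.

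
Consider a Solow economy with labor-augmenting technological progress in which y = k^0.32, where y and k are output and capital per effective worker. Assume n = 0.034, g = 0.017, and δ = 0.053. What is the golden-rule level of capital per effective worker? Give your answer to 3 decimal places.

The effective depreciation rate is n + g + δ = 0.034 + 0.017 + 0.053 = 0.104.
At the golden rule the marginal product of capital equals n+g+δ: 0.32·k^(0.32−1) = 0.104. Solving, k_gold = (0.32/0.104)^(1/0.68) ≈ 5.2218.

k_gold ≈ 5.222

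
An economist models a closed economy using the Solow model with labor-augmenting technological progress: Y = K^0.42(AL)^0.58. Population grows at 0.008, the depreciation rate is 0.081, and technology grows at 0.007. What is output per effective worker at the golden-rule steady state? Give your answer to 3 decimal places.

y_gold ≈ 2.912

Capital per effective worker breaks even when investment replaces (n + g + δ)·k; here n + g + δ = 0.096.
At the golden rule the marginal product of capital equals n+g+δ: 0.42·k^(0.42−1) = 0.096. Solving, k_gold = (0.42/0.096)^(1/0.58) ≈ 12.7390.
Output: y_gold = k_gold^0.42 = 12.7390^0.42 ≈ 2.9118.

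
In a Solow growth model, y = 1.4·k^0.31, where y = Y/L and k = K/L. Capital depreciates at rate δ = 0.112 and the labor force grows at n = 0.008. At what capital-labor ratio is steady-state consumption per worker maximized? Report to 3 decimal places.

k_gold ≈ 6.444

Break-even investment rate: n + δ = 0.008 + 0.112 = 0.12.
Setting f'(k) = n+δ gives 0.31·1.4·k^(0.31−1) = 0.12, hence k_gold = (0.31·1.4/0.12)^(1/0.69) ≈ 6.4438.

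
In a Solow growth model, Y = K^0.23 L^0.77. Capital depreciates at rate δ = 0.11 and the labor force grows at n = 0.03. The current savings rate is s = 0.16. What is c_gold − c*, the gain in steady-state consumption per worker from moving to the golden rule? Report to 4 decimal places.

The effective depreciation rate is n + δ = 0.03 + 0.11 = 0.14.
Current steady state (s = 0.16): k* = (0.16/0.14)^(1/0.77) ≈ 1.1894, y* = 1.1894^0.23 ≈ 1.0407, c* = (1−0.16)·1.0407 ≈ 0.8742.
Golden rule sets MPK = n+δ: 0.23·k^(0.23−1) = 0.14, so k_gold = (0.23/0.14)^(1/0.77) ≈ 1.9055.
y_gold = 1.9055^0.23 ≈ 1.1598, c_gold = y_gold − 0.14·k_gold ≈ 0.8931.
Gain: Δc = 0.8931 − 0.8742 ≈ 0.0189.

Δc ≈ 0.0189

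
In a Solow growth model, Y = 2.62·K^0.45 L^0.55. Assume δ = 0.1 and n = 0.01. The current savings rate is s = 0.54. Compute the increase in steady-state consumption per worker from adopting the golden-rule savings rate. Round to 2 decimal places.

Δc ≈ 0.29

Break-even investment rate: n + δ = 0.01 + 0.1 = 0.11.
Current steady state (s = 0.54): k* = (0.54·2.62/0.11)^(1/0.55) ≈ 103.9713, y* = 2.62·103.9713^0.45 ≈ 21.1793, c* = (1−0.54)·21.1793 ≈ 9.7425.
Golden rule sets MPK = n+δ: 0.45·2.62·k^(0.45−1) = 0.11, so k_gold = (0.45·2.62/0.11)^(1/0.55) ≈ 74.6359.
y_gold = 2.62·74.6359^0.45 ≈ 18.2443, c_gold = y_gold − 0.11·k_gold ≈ 10.0344.
Gain: Δc = 10.0344 − 9.7425 ≈ 0.2919.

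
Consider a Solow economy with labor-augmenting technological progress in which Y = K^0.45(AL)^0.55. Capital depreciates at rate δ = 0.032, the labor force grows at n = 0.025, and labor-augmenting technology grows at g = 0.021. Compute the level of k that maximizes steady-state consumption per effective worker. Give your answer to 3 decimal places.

k_gold ≈ 24.202

Break-even investment rate: n + g + δ = 0.025 + 0.021 + 0.032 = 0.078.
Setting f'(k) = n+g+δ gives 0.45·k^(0.45−1) = 0.078, hence k_gold = (0.45/0.078)^(1/0.55) ≈ 24.2020.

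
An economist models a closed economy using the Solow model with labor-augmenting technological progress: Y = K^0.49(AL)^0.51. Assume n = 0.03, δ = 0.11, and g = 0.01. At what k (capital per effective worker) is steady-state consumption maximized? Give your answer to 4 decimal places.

k_gold ≈ 10.1871

Capital per effective worker breaks even when investment replaces (n + g + δ)·k; here n + g + δ = 0.15.
Setting f'(k) = n+g+δ gives 0.49·k^(0.49−1) = 0.15, hence k_gold = (0.49/0.15)^(1/0.51) ≈ 10.1871.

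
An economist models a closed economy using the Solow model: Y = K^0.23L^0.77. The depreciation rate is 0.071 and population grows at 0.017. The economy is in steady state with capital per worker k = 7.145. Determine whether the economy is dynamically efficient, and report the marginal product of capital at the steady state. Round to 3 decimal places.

n + δ = 0.017 + 0.071 = 0.088.
MPK = 0.23·k^(0.23−1) = 0.23·7.145^(-0.77) ≈ 0.0506.
MPK < 0.088, so the economy is dynamically inefficient (over-saving).

dynamically inefficient; MPK ≈ 0.051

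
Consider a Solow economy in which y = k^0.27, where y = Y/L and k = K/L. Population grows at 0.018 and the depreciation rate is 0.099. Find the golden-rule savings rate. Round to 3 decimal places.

s_gold = 0.270

n + δ = 0.018 + 0.099 = 0.117.
At the golden rule MPK = n+δ, and in any Cobb-Douglas steady state s = (n+δ)·k/y = MPK·k/y = capital's share 0.27.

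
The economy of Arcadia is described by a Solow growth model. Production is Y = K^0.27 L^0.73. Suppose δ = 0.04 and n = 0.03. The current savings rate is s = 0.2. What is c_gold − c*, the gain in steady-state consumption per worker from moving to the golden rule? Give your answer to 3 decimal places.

Δc ≈ 0.023

Break-even investment rate: n + δ = 0.03 + 0.04 = 0.07.
Current steady state (s = 0.2): k* = (0.2/0.07)^(1/0.73) ≈ 4.2127, y* = 4.2127^0.27 ≈ 1.4745, c* = (1−0.2)·1.4745 ≈ 1.1796.
Setting f'(k) = n+δ gives 0.27·k^(0.27−1) = 0.07, hence k_gold = (0.27/0.07)^(1/0.73) ≈ 6.3548.
y_gold = 6.3548^0.27 ≈ 1.6475, c_gold = y_gold − 0.07·k_gold ≈ 1.2027.
Gain: Δc = 1.2027 − 1.1796 ≈ 0.0231.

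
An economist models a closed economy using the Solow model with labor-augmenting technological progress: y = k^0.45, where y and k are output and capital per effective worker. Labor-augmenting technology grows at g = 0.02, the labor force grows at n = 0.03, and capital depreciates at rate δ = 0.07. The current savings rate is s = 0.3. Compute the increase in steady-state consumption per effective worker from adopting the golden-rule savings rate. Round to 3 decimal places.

The effective depreciation rate is n + g + δ = 0.03 + 0.02 + 0.07 = 0.12.
Current steady state (s = 0.3): k* = (0.3/0.12)^(1/0.55) ≈ 5.2909, y* = 5.2909^0.45 ≈ 2.1163, c* = (1−0.3)·2.1163 ≈ 1.4814.
Setting f'(k) = n+g+δ gives 0.45·k^(0.45−1) = 0.12, hence k_gold = (0.45/0.12)^(1/0.55) ≈ 11.0584.
y_gold = 11.0584^0.45 ≈ 2.9489, c_gold = y_gold − 0.12·k_gold ≈ 1.6219.
Gain: Δc = 1.6219 − 1.4814 ≈ 0.1405.

Δc ≈ 0.140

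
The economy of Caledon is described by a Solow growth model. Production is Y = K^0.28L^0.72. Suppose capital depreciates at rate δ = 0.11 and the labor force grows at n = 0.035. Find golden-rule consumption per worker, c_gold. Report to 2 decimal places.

c_gold ≈ 0.93

Capital per worker breaks even when investment replaces (n + δ)·k; here n + δ = 0.145.
Golden rule sets MPK = n+δ: 0.28·k^(0.28−1) = 0.145, so k_gold = (0.28/0.145)^(1/0.72) ≈ 2.4942.
y_gold = 2.4942^0.28 ≈ 1.2916.
c_gold = y_gold − (n+δ)·k_gold = 1.2916 − 0.145·2.4942 ≈ 0.9300.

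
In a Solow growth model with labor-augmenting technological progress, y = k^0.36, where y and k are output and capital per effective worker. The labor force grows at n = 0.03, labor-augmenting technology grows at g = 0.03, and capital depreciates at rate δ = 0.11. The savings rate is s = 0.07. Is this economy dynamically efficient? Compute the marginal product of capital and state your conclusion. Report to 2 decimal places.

Break-even investment rate: n + g + δ = 0.03 + 0.03 + 0.11 = 0.17.
Steady-state k*: s·k^0.36 = 0.17·k gives k* = (0.07/0.17)^(1/0.64) ≈ 0.2500.
MPK = 0.36·0.2500^(-0.64) ≈ 0.8743.
MPK > n+g+δ = 0.17, so the economy is dynamically efficient (under-saving).

dynamically efficient; MPK ≈ 0.87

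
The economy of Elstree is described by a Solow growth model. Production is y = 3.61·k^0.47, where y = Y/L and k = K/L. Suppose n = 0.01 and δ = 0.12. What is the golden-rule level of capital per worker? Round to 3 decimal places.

k_gold ≈ 127.357

The effective depreciation rate is n + δ = 0.01 + 0.12 = 0.13.
Golden rule sets MPK = n+δ: 0.47·3.61·k^(0.47−1) = 0.13, so k_gold = (0.47·3.61/0.13)^(1/0.53) ≈ 127.3568.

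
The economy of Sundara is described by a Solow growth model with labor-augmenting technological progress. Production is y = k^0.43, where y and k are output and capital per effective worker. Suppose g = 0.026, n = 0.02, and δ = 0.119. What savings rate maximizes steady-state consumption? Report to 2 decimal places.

s_gold = 0.43

The effective depreciation rate is n + g + δ = 0.02 + 0.026 + 0.119 = 0.165.
At the golden rule MPK = n+g+δ, and in any Cobb-Douglas steady state s = (n+g+δ)·k/y = MPK·k/y = capital's share 0.43.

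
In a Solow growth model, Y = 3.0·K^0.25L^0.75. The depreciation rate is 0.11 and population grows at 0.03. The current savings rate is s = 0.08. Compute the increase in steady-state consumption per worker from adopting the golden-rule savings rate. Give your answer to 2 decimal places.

Break-even investment rate: n + δ = 0.03 + 0.11 = 0.14.
Current steady state (s = 0.08): k* = (0.08·3.0/0.14)^(1/0.75) ≈ 2.0517, y* = 3.0·2.0517^0.25 ≈ 3.5905, c* = (1−0.08)·3.5905 ≈ 3.3032.
At the golden rule the marginal product of capital equals n+δ: 0.25·3.0·k^(0.25−1) = 0.14. Solving, k_gold = (0.25·3.0/0.14)^(1/0.75) ≈ 9.3737.
y_gold = 3.0·9.3737^0.25 ≈ 5.2493, c_gold = y_gold − 0.14·k_gold ≈ 3.9370.
Gain: Δc = 3.9370 − 3.3032 ≈ 0.6337.

Δc ≈ 0.63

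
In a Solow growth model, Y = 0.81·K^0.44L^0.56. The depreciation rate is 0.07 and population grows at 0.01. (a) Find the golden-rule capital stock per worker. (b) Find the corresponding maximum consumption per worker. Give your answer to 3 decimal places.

The effective depreciation rate is n + δ = 0.01 + 0.07 = 0.08.
Maximizing c = f(k) − (n+δ)·k gives f'(k) = n+δ, i.e. 0.44·0.81·k^(0.44−1) = 0.08, so k_gold = (0.44·0.81/0.08)^(1/0.56) ≈ 14.4098.
y_gold = 0.81·14.4098^0.44 ≈ 2.6200; c_gold = y_gold − 0.08·k_gold ≈ 1.4672.

(a) k_gold ≈ 14.410; (b) c_gold ≈ 1.467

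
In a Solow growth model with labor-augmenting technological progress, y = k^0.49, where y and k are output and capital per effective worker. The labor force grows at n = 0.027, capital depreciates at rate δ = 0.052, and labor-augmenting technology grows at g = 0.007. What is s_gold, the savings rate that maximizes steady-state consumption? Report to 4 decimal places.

Capital per effective worker breaks even when investment replaces (n + g + δ)·k; here n + g + δ = 0.086.
At the golden rule MPK = n+g+δ, and in any Cobb-Douglas steady state s = (n+g+δ)·k/y = MPK·k/y = capital's share 0.49.

s_gold = 0.4900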